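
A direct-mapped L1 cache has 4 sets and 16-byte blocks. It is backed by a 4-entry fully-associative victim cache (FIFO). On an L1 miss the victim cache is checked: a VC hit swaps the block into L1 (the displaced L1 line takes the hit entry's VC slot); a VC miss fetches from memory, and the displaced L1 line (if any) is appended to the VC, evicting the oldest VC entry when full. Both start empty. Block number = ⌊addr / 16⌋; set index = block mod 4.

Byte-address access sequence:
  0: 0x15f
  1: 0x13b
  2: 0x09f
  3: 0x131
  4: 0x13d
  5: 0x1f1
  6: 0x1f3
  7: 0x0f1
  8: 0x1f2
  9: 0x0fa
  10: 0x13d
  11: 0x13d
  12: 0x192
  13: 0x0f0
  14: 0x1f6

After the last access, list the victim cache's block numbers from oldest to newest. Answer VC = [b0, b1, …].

#0 0x15f→b21/s1 MISS; vc=[]
#1 0x13b→b19/s3 MISS; vc=[]
#2 0x9f→b9/s1 MISS; vc=[21]
#3 0x131→b19/s3 L1-HIT; vc=[21]
#4 0x13d→b19/s3 L1-HIT; vc=[21]
#5 0x1f1→b31/s3 MISS; vc=[21,19]
#6 0x1f3→b31/s3 L1-HIT; vc=[21,19]
#7 0xf1→b15/s3 MISS; vc=[21,19,31]
#8 0x1f2→b31/s3 VC-HIT; vc=[21,19,15]
#9 0xfa→b15/s3 VC-HIT; vc=[21,19,31]
#10 0x13d→b19/s3 VC-HIT; vc=[21,15,31]
#11 0x13d→b19/s3 L1-HIT; vc=[21,15,31]
#12 0x192→b25/s1 MISS; vc=[21,15,31,9]
#13 0xf0→b15/s3 VC-HIT; vc=[21,19,31,9]
#14 0x1f6→b31/s3 VC-HIT; vc=[21,19,15,9]

VC = [21, 19, 15, 9]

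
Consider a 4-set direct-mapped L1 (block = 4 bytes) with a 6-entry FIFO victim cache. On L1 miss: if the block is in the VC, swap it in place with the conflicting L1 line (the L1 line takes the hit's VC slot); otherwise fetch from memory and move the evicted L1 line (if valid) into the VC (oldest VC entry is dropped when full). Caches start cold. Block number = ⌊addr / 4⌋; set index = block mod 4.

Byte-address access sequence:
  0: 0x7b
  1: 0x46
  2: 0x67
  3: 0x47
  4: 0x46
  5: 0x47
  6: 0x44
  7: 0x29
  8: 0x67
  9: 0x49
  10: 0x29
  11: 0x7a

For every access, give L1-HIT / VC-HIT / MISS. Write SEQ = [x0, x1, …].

SEQ = [MISS, MISS, MISS, VC-HIT, L1-HIT, L1-HIT, L1-HIT, MISS, VC-HIT, MISS, VC-HIT, VC-HIT]

#0 0x7b→b30/s2 MISS; vc=[]
#1 0x46→b17/s1 MISS; vc=[]
#2 0x67→b25/s1 MISS; vc=[17]
#3 0x47→b17/s1 VC-HIT; vc=[25]
#4 0x46→b17/s1 L1-HIT; vc=[25]
#5 0x47→b17/s1 L1-HIT; vc=[25]
#6 0x44→b17/s1 L1-HIT; vc=[25]
#7 0x29→b10/s2 MISS; vc=[25,30]
#8 0x67→b25/s1 VC-HIT; vc=[17,30]
#9 0x49→b18/s2 MISS; vc=[17,30,10]
#10 0x29→b10/s2 VC-HIT; vc=[17,30,18]
#11 0x7a→b30/s2 VC-HIT; vc=[17,10,18]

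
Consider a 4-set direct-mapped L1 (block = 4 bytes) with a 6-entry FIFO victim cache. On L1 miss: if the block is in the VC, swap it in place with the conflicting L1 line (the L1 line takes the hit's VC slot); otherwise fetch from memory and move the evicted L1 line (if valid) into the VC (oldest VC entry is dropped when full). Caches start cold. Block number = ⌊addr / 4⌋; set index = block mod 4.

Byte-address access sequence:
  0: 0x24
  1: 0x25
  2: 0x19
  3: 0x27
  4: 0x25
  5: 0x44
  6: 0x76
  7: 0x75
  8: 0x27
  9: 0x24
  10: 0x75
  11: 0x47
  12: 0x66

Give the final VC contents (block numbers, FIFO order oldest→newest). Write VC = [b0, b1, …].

  [0] addr=0x24 blk=9 s=1: MISS | VC []
  [1] addr=0x25 blk=9 s=1: L1-HIT | VC []
  [2] addr=0x19 blk=6 s=2: MISS | VC []
  [3] addr=0x27 blk=9 s=1: L1-HIT | VC []
  [4] addr=0x25 blk=9 s=1: L1-HIT | VC []
  [5] addr=0x44 blk=17 s=1: MISS | VC [9]
  [6] addr=0x76 blk=29 s=1: MISS | VC [9, 17]
  [7] addr=0x75 blk=29 s=1: L1-HIT | VC [9, 17]
  [8] addr=0x27 blk=9 s=1: VC-HIT | VC [29, 17]
  [9] addr=0x24 blk=9 s=1: L1-HIT | VC [29, 17]
  [10] addr=0x75 blk=29 s=1: VC-HIT | VC [9, 17]
  [11] addr=0x47 blk=17 s=1: VC-HIT | VC [9, 29]
  [12] addr=0x66 blk=25 s=1: MISS | VC [9, 29, 17]

VC = [9, 29, 17]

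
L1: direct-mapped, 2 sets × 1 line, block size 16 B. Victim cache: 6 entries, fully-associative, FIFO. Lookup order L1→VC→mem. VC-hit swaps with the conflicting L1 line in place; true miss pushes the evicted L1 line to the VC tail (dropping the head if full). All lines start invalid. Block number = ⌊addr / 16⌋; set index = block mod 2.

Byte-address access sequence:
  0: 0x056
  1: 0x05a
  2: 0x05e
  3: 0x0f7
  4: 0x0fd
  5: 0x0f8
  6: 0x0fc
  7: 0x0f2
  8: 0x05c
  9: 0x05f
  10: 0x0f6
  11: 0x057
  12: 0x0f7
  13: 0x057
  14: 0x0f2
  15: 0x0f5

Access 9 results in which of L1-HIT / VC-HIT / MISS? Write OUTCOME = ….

0: 0x56 (blk 5, set 1) → MISS  vc=[]
1: 0x5a (blk 5, set 1) → L1-HIT  vc=[]
2: 0x5e (blk 5, set 1) → L1-HIT  vc=[]
3: 0xf7 (blk 15, set 1) → MISS  vc=[5]
4: 0xfd (blk 15, set 1) → L1-HIT  vc=[5]
5: 0xf8 (blk 15, set 1) → L1-HIT  vc=[5]
6: 0xfc (blk 15, set 1) → L1-HIT  vc=[5]
7: 0xf2 (blk 15, set 1) → L1-HIT  vc=[5]
8: 0x5c (blk 5, set 1) → VC-HIT  vc=[15]
9: 0x5f (blk 5, set 1) → L1-HIT  vc=[15]
10: 0xf6 (blk 15, set 1) → VC-HIT  vc=[5]
11: 0x57 (blk 5, set 1) → VC-HIT  vc=[15]
12: 0xf7 (blk 15, set 1) → VC-HIT  vc=[5]
13: 0x57 (blk 5, set 1) → VC-HIT  vc=[15]
14: 0xf2 (blk 15, set 1) → VC-HIT  vc=[5]
15: 0xf5 (blk 15, set 1) → L1-HIT  vc=[5]

OUTCOME = L1-HIT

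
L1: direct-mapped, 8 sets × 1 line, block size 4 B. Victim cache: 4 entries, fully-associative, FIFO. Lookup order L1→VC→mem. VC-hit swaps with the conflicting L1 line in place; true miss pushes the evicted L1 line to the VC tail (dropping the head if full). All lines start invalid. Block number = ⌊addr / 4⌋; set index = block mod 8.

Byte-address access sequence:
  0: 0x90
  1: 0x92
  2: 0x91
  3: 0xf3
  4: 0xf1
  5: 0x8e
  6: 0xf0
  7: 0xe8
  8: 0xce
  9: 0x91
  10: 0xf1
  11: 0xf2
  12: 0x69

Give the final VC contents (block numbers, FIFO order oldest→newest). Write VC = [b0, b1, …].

#0 0x90→b36/s4 MISS; vc=[]
#1 0x92→b36/s4 L1-HIT; vc=[]
#2 0x91→b36/s4 L1-HIT; vc=[]
#3 0xf3→b60/s4 MISS; vc=[36]
#4 0xf1→b60/s4 L1-HIT; vc=[36]
#5 0x8e→b35/s3 MISS; vc=[36]
#6 0xf0→b60/s4 L1-HIT; vc=[36]
#7 0xe8→b58/s2 MISS; vc=[36]
#8 0xce→b51/s3 MISS; vc=[36,35]
#9 0x91→b36/s4 VC-HIT; vc=[60,35]
#10 0xf1→b60/s4 VC-HIT; vc=[36,35]
#11 0xf2→b60/s4 L1-HIT; vc=[36,35]
#12 0x69→b26/s2 MISS; vc=[36,35,58]

VC = [36, 35, 58]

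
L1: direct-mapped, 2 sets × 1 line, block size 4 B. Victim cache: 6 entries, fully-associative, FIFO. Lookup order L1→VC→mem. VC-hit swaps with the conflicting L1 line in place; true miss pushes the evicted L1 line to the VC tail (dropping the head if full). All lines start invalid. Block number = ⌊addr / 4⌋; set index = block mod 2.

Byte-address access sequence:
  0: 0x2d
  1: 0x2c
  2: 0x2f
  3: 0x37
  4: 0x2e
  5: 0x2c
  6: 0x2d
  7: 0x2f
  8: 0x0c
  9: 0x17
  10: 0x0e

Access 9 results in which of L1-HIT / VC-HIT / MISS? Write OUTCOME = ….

OUTCOME = MISS

  [0] addr=0x2d blk=11 s=1: MISS | VC []
  [1] addr=0x2c blk=11 s=1: L1-HIT | VC []
  [2] addr=0x2f blk=11 s=1: L1-HIT | VC []
  [3] addr=0x37 blk=13 s=1: MISS | VC [11]
  [4] addr=0x2e blk=11 s=1: VC-HIT | VC [13]
  [5] addr=0x2c blk=11 s=1: L1-HIT | VC [13]
  [6] addr=0x2d blk=11 s=1: L1-HIT | VC [13]
  [7] addr=0x2f blk=11 s=1: L1-HIT | VC [13]
  [8] addr=0xc blk=3 s=1: MISS | VC [13, 11]
  [9] addr=0x17 blk=5 s=1: MISS | VC [13, 11, 3]
  [10] addr=0xe blk=3 s=1: VC-HIT | VC [13, 11, 5]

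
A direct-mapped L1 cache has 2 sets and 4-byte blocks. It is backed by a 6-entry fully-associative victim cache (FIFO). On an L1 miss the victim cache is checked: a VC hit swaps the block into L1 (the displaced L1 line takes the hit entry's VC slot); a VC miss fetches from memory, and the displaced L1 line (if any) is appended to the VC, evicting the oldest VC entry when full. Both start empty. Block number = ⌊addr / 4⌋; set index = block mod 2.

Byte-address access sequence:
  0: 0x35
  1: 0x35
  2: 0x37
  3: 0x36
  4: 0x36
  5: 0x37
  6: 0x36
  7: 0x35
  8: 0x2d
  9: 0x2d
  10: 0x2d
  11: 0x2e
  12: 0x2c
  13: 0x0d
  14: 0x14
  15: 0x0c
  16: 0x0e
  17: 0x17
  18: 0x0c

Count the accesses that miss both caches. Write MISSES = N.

MISSES = 4

  [0] addr=0x35 blk=13 s=1: MISS | VC []
  [1] addr=0x35 blk=13 s=1: L1-HIT | VC []
  [2] addr=0x37 blk=13 s=1: L1-HIT | VC []
  [3] addr=0x36 blk=13 s=1: L1-HIT | VC []
  [4] addr=0x36 blk=13 s=1: L1-HIT | VC []
  [5] addr=0x37 blk=13 s=1: L1-HIT | VC []
  [6] addr=0x36 blk=13 s=1: L1-HIT | VC []
  [7] addr=0x35 blk=13 s=1: L1-HIT | VC []
  [8] addr=0x2d blk=11 s=1: MISS | VC [13]
  [9] addr=0x2d blk=11 s=1: L1-HIT | VC [13]
  [10] addr=0x2d blk=11 s=1: L1-HIT | VC [13]
  [11] addr=0x2e blk=11 s=1: L1-HIT | VC [13]
  [12] addr=0x2c blk=11 s=1: L1-HIT | VC [13]
  [13] addr=0xd blk=3 s=1: MISS | VC [13, 11]
  [14] addr=0x14 blk=5 s=1: MISS | VC [13, 11, 3]
  [15] addr=0xc blk=3 s=1: VC-HIT | VC [13, 11, 5]
  [16] addr=0xe blk=3 s=1: L1-HIT | VC [13, 11, 5]
  [17] addr=0x17 blk=5 s=1: VC-HIT | VC [13, 11, 3]
  [18] addr=0xc blk=3 s=1: VC-HIT | VC [13, 11, 5]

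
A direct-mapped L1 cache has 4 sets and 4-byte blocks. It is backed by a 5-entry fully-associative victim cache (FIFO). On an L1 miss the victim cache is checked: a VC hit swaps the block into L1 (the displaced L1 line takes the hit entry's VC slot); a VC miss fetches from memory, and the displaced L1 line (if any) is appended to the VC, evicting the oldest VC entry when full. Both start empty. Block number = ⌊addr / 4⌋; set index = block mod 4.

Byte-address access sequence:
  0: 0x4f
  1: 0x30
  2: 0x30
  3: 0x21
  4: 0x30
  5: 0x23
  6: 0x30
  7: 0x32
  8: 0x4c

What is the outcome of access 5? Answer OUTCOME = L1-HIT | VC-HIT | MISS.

0: 0x4f (blk 19, set 3) → MISS  vc=[]
1: 0x30 (blk 12, set 0) → MISS  vc=[]
2: 0x30 (blk 12, set 0) → L1-HIT  vc=[]
3: 0x21 (blk 8, set 0) → MISS  vc=[12]
4: 0x30 (blk 12, set 0) → VC-HIT  vc=[8]
5: 0x23 (blk 8, set 0) → VC-HIT  vc=[12]
6: 0x30 (blk 12, set 0) → VC-HIT  vc=[8]
7: 0x32 (blk 12, set 0) → L1-HIT  vc=[8]
8: 0x4c (blk 19, set 3) → L1-HIT  vc=[8]

OUTCOME = VC-HIT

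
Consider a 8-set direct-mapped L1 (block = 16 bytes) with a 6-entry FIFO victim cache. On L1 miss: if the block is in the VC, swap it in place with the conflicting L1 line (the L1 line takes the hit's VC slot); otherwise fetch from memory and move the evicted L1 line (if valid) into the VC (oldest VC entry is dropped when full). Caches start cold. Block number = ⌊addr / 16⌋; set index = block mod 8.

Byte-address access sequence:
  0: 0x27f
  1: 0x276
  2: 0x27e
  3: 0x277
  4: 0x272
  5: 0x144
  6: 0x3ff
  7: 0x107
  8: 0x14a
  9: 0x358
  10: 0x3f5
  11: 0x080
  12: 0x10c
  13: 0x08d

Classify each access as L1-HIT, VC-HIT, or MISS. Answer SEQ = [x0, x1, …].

0: 0x27f (blk 39, set 7) → MISS  vc=[]
1: 0x276 (blk 39, set 7) → L1-HIT  vc=[]
2: 0x27e (blk 39, set 7) → L1-HIT  vc=[]
3: 0x277 (blk 39, set 7) → L1-HIT  vc=[]
4: 0x272 (blk 39, set 7) → L1-HIT  vc=[]
5: 0x144 (blk 20, set 4) → MISS  vc=[]
6: 0x3ff (blk 63, set 7) → MISS  vc=[39]
7: 0x107 (blk 16, set 0) → MISS  vc=[39]
8: 0x14a (blk 20, set 4) → L1-HIT  vc=[39]
9: 0x358 (blk 53, set 5) → MISS  vc=[39]
10: 0x3f5 (blk 63, set 7) → L1-HIT  vc=[39]
11: 0x80 (blk 8, set 0) → MISS  vc=[39, 16]
12: 0x10c (blk 16, set 0) → VC-HIT  vc=[39, 8]
13: 0x8d (blk 8, set 0) → VC-HIT  vc=[39, 16]

SEQ = [MISS, L1-HIT, L1-HIT, L1-HIT, L1-HIT, MISS, MISS, MISS, L1-HIT, MISS, L1-HIT, MISS, VC-HIT, VC-HIT]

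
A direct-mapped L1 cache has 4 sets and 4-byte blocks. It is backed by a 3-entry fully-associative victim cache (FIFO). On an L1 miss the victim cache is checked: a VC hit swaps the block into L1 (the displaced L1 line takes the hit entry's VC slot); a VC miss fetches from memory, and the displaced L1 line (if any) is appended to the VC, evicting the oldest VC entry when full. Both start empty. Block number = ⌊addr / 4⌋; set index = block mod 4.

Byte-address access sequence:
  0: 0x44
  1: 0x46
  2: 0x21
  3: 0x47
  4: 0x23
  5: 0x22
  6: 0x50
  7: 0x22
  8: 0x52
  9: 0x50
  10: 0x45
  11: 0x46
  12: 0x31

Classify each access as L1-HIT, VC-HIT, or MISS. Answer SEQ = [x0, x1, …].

  [0] addr=0x44 blk=17 s=1: MISS | VC []
  [1] addr=0x46 blk=17 s=1: L1-HIT | VC []
  [2] addr=0x21 blk=8 s=0: MISS | VC []
  [3] addr=0x47 blk=17 s=1: L1-HIT | VC []
  [4] addr=0x23 blk=8 s=0: L1-HIT | VC []
  [5] addr=0x22 blk=8 s=0: L1-HIT | VC []
  [6] addr=0x50 blk=20 s=0: MISS | VC [8]
  [7] addr=0x22 blk=8 s=0: VC-HIT | VC [20]
  [8] addr=0x52 blk=20 s=0: VC-HIT | VC [8]
  [9] addr=0x50 blk=20 s=0: L1-HIT | VC [8]
  [10] addr=0x45 blk=17 s=1: L1-HIT | VC [8]
  [11] addr=0x46 blk=17 s=1: L1-HIT | VC [8]
  [12] addr=0x31 blk=12 s=0: MISS | VC [8, 20]

SEQ = [MISS, L1-HIT, MISS, L1-HIT, L1-HIT, L1-HIT, MISS, VC-HIT, VC-HIT, L1-HIT, L1-HIT, L1-HIT, MISS]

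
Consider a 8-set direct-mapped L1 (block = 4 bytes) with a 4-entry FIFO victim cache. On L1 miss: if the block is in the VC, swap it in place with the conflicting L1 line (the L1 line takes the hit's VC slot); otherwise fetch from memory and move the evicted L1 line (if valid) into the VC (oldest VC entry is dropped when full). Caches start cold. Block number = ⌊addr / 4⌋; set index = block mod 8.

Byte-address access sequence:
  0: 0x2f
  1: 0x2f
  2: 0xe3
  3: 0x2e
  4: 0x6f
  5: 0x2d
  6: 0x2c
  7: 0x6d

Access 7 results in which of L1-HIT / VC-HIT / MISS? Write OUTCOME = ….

  [0] addr=0x2f blk=11 s=3: MISS | VC []
  [1] addr=0x2f blk=11 s=3: L1-HIT | VC []
  [2] addr=0xe3 blk=56 s=0: MISS | VC []
  [3] addr=0x2e blk=11 s=3: L1-HIT | VC []
  [4] addr=0x6f blk=27 s=3: MISS | VC [11]
  [5] addr=0x2d blk=11 s=3: VC-HIT | VC [27]
  [6] addr=0x2c blk=11 s=3: L1-HIT | VC [27]
  [7] addr=0x6d blk=27 s=3: VC-HIT | VC [11]

OUTCOME = VC-HIT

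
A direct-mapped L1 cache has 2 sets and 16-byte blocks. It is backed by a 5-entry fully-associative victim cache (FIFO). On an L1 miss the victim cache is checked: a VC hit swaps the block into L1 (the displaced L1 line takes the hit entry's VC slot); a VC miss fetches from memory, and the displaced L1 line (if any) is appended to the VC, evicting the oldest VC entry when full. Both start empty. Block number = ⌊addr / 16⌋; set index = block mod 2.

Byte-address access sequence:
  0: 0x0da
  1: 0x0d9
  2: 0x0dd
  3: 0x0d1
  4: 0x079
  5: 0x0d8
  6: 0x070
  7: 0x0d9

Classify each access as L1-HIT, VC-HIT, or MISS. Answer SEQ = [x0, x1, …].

0: 0xda (blk 13, set 1) → MISS  vc=[]
1: 0xd9 (blk 13, set 1) → L1-HIT  vc=[]
2: 0xdd (blk 13, set 1) → L1-HIT  vc=[]
3: 0xd1 (blk 13, set 1) → L1-HIT  vc=[]
4: 0x79 (blk 7, set 1) → MISS  vc=[13]
5: 0xd8 (blk 13, set 1) → VC-HIT  vc=[7]
6: 0x70 (blk 7, set 1) → VC-HIT  vc=[13]
7: 0xd9 (blk 13, set 1) → VC-HIT  vc=[7]

SEQ = [MISS, L1-HIT, L1-HIT, L1-HIT, MISS, VC-HIT, VC-HIT, VC-HIT]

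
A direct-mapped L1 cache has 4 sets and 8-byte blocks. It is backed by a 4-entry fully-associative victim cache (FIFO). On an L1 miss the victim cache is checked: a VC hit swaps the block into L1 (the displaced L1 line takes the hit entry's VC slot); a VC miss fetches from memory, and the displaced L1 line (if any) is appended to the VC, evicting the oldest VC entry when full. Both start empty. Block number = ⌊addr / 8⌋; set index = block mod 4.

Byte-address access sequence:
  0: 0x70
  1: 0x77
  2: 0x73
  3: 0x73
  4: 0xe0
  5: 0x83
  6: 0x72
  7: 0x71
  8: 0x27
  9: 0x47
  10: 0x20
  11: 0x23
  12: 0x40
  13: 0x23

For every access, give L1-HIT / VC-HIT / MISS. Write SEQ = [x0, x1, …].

#0 0x70→b14/s2 MISS; vc=[]
#1 0x77→b14/s2 L1-HIT; vc=[]
#2 0x73→b14/s2 L1-HIT; vc=[]
#3 0x73→b14/s2 L1-HIT; vc=[]
#4 0xe0→b28/s0 MISS; vc=[]
#5 0x83→b16/s0 MISS; vc=[28]
#6 0x72→b14/s2 L1-HIT; vc=[28]
#7 0x71→b14/s2 L1-HIT; vc=[28]
#8 0x27→b4/s0 MISS; vc=[28,16]
#9 0x47→b8/s0 MISS; vc=[28,16,4]
#10 0x20→b4/s0 VC-HIT; vc=[28,16,8]
#11 0x23→b4/s0 L1-HIT; vc=[28,16,8]
#12 0x40→b8/s0 VC-HIT; vc=[28,16,4]
#13 0x23→b4/s0 VC-HIT; vc=[28,16,8]

SEQ = [MISS, L1-HIT, L1-HIT, L1-HIT, MISS, MISS, L1-HIT, L1-HIT, MISS, MISS, VC-HIT, L1-HIT, VC-HIT, VC-HIT]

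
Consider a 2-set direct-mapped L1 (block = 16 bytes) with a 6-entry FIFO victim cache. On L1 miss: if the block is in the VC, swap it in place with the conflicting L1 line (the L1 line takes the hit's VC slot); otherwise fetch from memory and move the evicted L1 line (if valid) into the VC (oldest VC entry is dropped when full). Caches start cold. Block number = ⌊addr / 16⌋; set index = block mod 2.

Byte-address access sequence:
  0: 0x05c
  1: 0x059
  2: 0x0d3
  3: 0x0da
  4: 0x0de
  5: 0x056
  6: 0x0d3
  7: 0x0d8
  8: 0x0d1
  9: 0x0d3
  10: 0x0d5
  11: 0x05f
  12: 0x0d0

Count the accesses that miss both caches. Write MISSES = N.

#0 0x5c→b5/s1 MISS; vc=[]
#1 0x59→b5/s1 L1-HIT; vc=[]
#2 0xd3→b13/s1 MISS; vc=[5]
#3 0xda→b13/s1 L1-HIT; vc=[5]
#4 0xde→b13/s1 L1-HIT; vc=[5]
#5 0x56→b5/s1 VC-HIT; vc=[13]
#6 0xd3→b13/s1 VC-HIT; vc=[5]
#7 0xd8→b13/s1 L1-HIT; vc=[5]
#8 0xd1→b13/s1 L1-HIT; vc=[5]
#9 0xd3→b13/s1 L1-HIT; vc=[5]
#10 0xd5→b13/s1 L1-HIT; vc=[5]
#11 0x5f→b5/s1 VC-HIT; vc=[13]
#12 0xd0→b13/s1 VC-HIT; vc=[5]

MISSES = 2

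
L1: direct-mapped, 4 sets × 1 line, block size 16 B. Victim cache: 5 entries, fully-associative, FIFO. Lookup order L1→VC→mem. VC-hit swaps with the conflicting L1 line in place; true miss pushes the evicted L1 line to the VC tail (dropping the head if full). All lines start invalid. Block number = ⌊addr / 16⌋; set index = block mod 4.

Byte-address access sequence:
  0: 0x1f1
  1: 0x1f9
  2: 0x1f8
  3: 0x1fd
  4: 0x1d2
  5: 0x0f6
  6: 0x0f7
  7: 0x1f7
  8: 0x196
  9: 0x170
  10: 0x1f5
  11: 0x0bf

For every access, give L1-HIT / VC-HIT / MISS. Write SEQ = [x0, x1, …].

SEQ = [MISS, L1-HIT, L1-HIT, L1-HIT, MISS, MISS, L1-HIT, VC-HIT, MISS, MISS, VC-HIT, MISS]

  [0] addr=0x1f1 blk=31 s=3: MISS | VC []
  [1] addr=0x1f9 blk=31 s=3: L1-HIT | VC []
  [2] addr=0x1f8 blk=31 s=3: L1-HIT | VC []
  [3] addr=0x1fd blk=31 s=3: L1-HIT | VC []
  [4] addr=0x1d2 blk=29 s=1: MISS | VC []
  [5] addr=0xf6 blk=15 s=3: MISS | VC [31]
  [6] addr=0xf7 blk=15 s=3: L1-HIT | VC [31]
  [7] addr=0x1f7 blk=31 s=3: VC-HIT | VC [15]
  [8] addr=0x196 blk=25 s=1: MISS | VC [15, 29]
  [9] addr=0x170 blk=23 s=3: MISS | VC [15, 29, 31]
  [10] addr=0x1f5 blk=31 s=3: VC-HIT | VC [15, 29, 23]
  [11] addr=0xbf blk=11 s=3: MISS | VC [15, 29, 23, 31]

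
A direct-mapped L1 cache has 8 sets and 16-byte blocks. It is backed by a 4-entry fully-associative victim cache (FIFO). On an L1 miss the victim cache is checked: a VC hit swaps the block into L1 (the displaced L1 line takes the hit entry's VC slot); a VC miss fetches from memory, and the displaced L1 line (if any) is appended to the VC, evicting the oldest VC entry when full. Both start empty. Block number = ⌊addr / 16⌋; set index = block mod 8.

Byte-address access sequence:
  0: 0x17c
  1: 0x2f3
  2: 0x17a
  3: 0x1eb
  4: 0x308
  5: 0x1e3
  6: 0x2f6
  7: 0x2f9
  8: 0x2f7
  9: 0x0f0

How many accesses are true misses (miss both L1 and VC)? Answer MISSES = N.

MISSES = 5

0: 0x17c (blk 23, set 7) → MISS  vc=[]
1: 0x2f3 (blk 47, set 7) → MISS  vc=[23]
2: 0x17a (blk 23, set 7) → VC-HIT  vc=[47]
3: 0x1eb (blk 30, set 6) → MISS  vc=[47]
4: 0x308 (blk 48, set 0) → MISS  vc=[47]
5: 0x1e3 (blk 30, set 6) → L1-HIT  vc=[47]
6: 0x2f6 (blk 47, set 7) → VC-HIT  vc=[23]
7: 0x2f9 (blk 47, set 7) → L1-HIT  vc=[23]
8: 0x2f7 (blk 47, set 7) → L1-HIT  vc=[23]
9: 0xf0 (blk 15, set 7) → MISS  vc=[23, 47]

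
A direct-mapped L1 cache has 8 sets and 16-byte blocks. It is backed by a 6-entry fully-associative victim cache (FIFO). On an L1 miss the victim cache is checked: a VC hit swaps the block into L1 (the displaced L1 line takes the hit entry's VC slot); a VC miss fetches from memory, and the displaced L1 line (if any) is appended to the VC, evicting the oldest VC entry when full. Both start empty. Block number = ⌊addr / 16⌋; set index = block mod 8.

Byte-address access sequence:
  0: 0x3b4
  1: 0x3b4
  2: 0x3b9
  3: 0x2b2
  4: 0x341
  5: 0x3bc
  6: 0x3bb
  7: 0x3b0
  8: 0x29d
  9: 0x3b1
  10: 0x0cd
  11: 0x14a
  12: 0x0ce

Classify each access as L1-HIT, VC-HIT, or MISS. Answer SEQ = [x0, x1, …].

SEQ = [MISS, L1-HIT, L1-HIT, MISS, MISS, VC-HIT, L1-HIT, L1-HIT, MISS, L1-HIT, MISS, MISS, VC-HIT]

  [0] addr=0x3b4 blk=59 s=3: MISS | VC []
  [1] addr=0x3b4 blk=59 s=3: L1-HIT | VC []
  [2] addr=0x3b9 blk=59 s=3: L1-HIT | VC []
  [3] addr=0x2b2 blk=43 s=3: MISS | VC [59]
  [4] addr=0x341 blk=52 s=4: MISS | VC [59]
  [5] addr=0x3bc blk=59 s=3: VC-HIT | VC [43]
  [6] addr=0x3bb blk=59 s=3: L1-HIT | VC [43]
  [7] addr=0x3b0 blk=59 s=3: L1-HIT | VC [43]
  [8] addr=0x29d blk=41 s=1: MISS | VC [43]
  [9] addr=0x3b1 blk=59 s=3: L1-HIT | VC [43]
  [10] addr=0xcd blk=12 s=4: MISS | VC [43, 52]
  [11] addr=0x14a blk=20 s=4: MISS | VC [43, 52, 12]
  [12] addr=0xce blk=12 s=4: VC-HIT | VC [43, 52, 20]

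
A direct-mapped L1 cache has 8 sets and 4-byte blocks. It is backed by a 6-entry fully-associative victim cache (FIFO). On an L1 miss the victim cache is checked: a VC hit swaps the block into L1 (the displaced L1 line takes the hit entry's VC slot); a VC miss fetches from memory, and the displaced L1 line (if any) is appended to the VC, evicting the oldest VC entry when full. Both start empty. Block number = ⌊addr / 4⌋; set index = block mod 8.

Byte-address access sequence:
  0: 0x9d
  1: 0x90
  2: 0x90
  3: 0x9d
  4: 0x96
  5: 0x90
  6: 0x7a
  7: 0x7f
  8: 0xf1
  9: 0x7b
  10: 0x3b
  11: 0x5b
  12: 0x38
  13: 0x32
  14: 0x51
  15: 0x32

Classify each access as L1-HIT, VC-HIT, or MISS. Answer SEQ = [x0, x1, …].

SEQ = [MISS, MISS, L1-HIT, L1-HIT, MISS, L1-HIT, MISS, MISS, MISS, L1-HIT, MISS, MISS, VC-HIT, MISS, MISS, VC-HIT]

0: 0x9d (blk 39, set 7) → MISS  vc=[]
1: 0x90 (blk 36, set 4) → MISS  vc=[]
2: 0x90 (blk 36, set 4) → L1-HIT  vc=[]
3: 0x9d (blk 39, set 7) → L1-HIT  vc=[]
4: 0x96 (blk 37, set 5) → MISS  vc=[]
5: 0x90 (blk 36, set 4) → L1-HIT  vc=[]
6: 0x7a (blk 30, set 6) → MISS  vc=[]
7: 0x7f (blk 31, set 7) → MISS  vc=[39]
8: 0xf1 (blk 60, set 4) → MISS  vc=[39, 36]
9: 0x7b (blk 30, set 6) → L1-HIT  vc=[39, 36]
10: 0x3b (blk 14, set 6) → MISS  vc=[39, 36, 30]
11: 0x5b (blk 22, set 6) → MISS  vc=[39, 36, 30, 14]
12: 0x38 (blk 14, set 6) → VC-HIT  vc=[39, 36, 30, 22]
13: 0x32 (blk 12, set 4) → MISS  vc=[39, 36, 30, 22, 60]
14: 0x51 (blk 20, set 4) → MISS  vc=[39, 36, 30, 22, 60, 12]
15: 0x32 (blk 12, set 4) → VC-HIT  vc=[39, 36, 30, 22, 60, 20]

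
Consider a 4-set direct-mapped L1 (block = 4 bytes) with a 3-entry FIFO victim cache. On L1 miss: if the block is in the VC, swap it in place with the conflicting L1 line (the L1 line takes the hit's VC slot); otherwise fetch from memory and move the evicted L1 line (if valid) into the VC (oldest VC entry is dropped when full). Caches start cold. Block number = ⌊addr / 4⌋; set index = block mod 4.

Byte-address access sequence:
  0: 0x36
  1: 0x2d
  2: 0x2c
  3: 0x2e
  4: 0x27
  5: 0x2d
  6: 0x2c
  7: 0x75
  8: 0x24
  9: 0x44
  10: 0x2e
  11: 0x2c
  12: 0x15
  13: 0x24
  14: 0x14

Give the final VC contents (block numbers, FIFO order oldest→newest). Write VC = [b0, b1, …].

0: 0x36 (blk 13, set 1) → MISS  vc=[]
1: 0x2d (blk 11, set 3) → MISS  vc=[]
2: 0x2c (blk 11, set 3) → L1-HIT  vc=[]
3: 0x2e (blk 11, set 3) → L1-HIT  vc=[]
4: 0x27 (blk 9, set 1) → MISS  vc=[13]
5: 0x2d (blk 11, set 3) → L1-HIT  vc=[13]
6: 0x2c (blk 11, set 3) → L1-HIT  vc=[13]
7: 0x75 (blk 29, set 1) → MISS  vc=[13, 9]
8: 0x24 (blk 9, set 1) → VC-HIT  vc=[13, 29]
9: 0x44 (blk 17, set 1) → MISS  vc=[13, 29, 9]
10: 0x2e (blk 11, set 3) → L1-HIT  vc=[13, 29, 9]
11: 0x2c (blk 11, set 3) → L1-HIT  vc=[13, 29, 9]
12: 0x15 (blk 5, set 1) → MISS  vc=[29, 9, 17]
13: 0x24 (blk 9, set 1) → VC-HIT  vc=[29, 5, 17]
14: 0x14 (blk 5, set 1) → VC-HIT  vc=[29, 9, 17]

VC = [29, 9, 17]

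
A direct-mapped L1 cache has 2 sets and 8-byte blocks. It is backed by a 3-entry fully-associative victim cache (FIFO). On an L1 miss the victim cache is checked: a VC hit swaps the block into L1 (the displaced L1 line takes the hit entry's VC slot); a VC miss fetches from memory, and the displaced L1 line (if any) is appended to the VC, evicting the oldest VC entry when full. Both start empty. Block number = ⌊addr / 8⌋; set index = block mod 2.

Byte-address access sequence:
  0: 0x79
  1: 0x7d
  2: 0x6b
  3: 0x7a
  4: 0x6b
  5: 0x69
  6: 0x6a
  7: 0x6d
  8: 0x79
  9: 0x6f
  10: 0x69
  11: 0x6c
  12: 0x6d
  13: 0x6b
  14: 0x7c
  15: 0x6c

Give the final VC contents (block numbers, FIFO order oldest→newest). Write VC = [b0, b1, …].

#0 0x79→b15/s1 MISS; vc=[]
#1 0x7d→b15/s1 L1-HIT; vc=[]
#2 0x6b→b13/s1 MISS; vc=[15]
#3 0x7a→b15/s1 VC-HIT; vc=[13]
#4 0x6b→b13/s1 VC-HIT; vc=[15]
#5 0x69→b13/s1 L1-HIT; vc=[15]
#6 0x6a→b13/s1 L1-HIT; vc=[15]
#7 0x6d→b13/s1 L1-HIT; vc=[15]
#8 0x79→b15/s1 VC-HIT; vc=[13]
#9 0x6f→b13/s1 VC-HIT; vc=[15]
#10 0x69→b13/s1 L1-HIT; vc=[15]
#11 0x6c→b13/s1 L1-HIT; vc=[15]
#12 0x6d→b13/s1 L1-HIT; vc=[15]
#13 0x6b→b13/s1 L1-HIT; vc=[15]
#14 0x7c→b15/s1 VC-HIT; vc=[13]
#15 0x6c→b13/s1 VC-HIT; vc=[15]

VC = [15]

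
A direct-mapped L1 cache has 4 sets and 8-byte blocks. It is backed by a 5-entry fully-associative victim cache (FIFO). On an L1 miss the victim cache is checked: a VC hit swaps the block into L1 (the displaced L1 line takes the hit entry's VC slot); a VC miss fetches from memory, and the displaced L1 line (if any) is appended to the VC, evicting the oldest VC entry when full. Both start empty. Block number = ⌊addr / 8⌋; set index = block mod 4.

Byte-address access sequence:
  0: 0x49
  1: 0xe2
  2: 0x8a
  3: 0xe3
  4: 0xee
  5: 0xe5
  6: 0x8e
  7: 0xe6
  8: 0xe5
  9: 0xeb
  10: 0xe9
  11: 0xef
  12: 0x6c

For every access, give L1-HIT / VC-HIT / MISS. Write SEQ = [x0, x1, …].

SEQ = [MISS, MISS, MISS, L1-HIT, MISS, L1-HIT, VC-HIT, L1-HIT, L1-HIT, VC-HIT, L1-HIT, L1-HIT, MISS]

#0 0x49→b9/s1 MISS; vc=[]
#1 0xe2→b28/s0 MISS; vc=[]
#2 0x8a→b17/s1 MISS; vc=[9]
#3 0xe3→b28/s0 L1-HIT; vc=[9]
#4 0xee→b29/s1 MISS; vc=[9,17]
#5 0xe5→b28/s0 L1-HIT; vc=[9,17]
#6 0x8e→b17/s1 VC-HIT; vc=[9,29]
#7 0xe6→b28/s0 L1-HIT; vc=[9,29]
#8 0xe5→b28/s0 L1-HIT; vc=[9,29]
#9 0xeb→b29/s1 VC-HIT; vc=[9,17]
#10 0xe9→b29/s1 L1-HIT; vc=[9,17]
#11 0xef→b29/s1 L1-HIT; vc=[9,17]
#12 0x6c→b13/s1 MISS; vc=[9,17,29]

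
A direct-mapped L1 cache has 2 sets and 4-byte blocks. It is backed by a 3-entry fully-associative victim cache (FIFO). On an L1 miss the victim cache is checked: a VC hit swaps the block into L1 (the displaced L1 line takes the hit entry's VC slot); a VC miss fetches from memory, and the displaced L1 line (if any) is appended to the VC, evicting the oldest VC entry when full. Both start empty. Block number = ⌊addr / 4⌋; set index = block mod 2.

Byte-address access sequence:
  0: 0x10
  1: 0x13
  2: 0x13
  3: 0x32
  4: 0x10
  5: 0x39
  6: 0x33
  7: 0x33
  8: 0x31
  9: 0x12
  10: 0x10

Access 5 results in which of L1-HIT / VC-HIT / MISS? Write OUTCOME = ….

OUTCOME = MISS

0: 0x10 (blk 4, set 0) → MISS  vc=[]
1: 0x13 (blk 4, set 0) → L1-HIT  vc=[]
2: 0x13 (blk 4, set 0) → L1-HIT  vc=[]
3: 0x32 (blk 12, set 0) → MISS  vc=[4]
4: 0x10 (blk 4, set 0) → VC-HIT  vc=[12]
5: 0x39 (blk 14, set 0) → MISS  vc=[12, 4]
6: 0x33 (blk 12, set 0) → VC-HIT  vc=[14, 4]
7: 0x33 (blk 12, set 0) → L1-HIT  vc=[14, 4]
8: 0x31 (blk 12, set 0) → L1-HIT  vc=[14, 4]
9: 0x12 (blk 4, set 0) → VC-HIT  vc=[14, 12]
10: 0x10 (blk 4, set 0) → L1-HIT  vc=[14, 12]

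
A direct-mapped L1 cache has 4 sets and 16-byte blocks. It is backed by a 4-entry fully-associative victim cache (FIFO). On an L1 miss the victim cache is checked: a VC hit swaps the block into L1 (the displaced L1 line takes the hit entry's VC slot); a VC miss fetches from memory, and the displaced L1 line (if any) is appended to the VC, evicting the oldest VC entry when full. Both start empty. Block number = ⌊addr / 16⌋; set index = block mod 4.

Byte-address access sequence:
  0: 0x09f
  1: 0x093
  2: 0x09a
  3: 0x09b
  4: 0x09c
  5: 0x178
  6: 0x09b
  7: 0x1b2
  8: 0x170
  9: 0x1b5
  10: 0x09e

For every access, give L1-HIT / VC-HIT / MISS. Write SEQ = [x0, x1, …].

SEQ = [MISS, L1-HIT, L1-HIT, L1-HIT, L1-HIT, MISS, L1-HIT, MISS, VC-HIT, VC-HIT, L1-HIT]

  [0] addr=0x9f blk=9 s=1: MISS | VC []
  [1] addr=0x93 blk=9 s=1: L1-HIT | VC []
  [2] addr=0x9a blk=9 s=1: L1-HIT | VC []
  [3] addr=0x9b blk=9 s=1: L1-HIT | VC []
  [4] addr=0x9c blk=9 s=1: L1-HIT | VC []
  [5] addr=0x178 blk=23 s=3: MISS | VC []
  [6] addr=0x9b blk=9 s=1: L1-HIT | VC []
  [7] addr=0x1b2 blk=27 s=3: MISS | VC [23]
  [8] addr=0x170 blk=23 s=3: VC-HIT | VC [27]
  [9] addr=0x1b5 blk=27 s=3: VC-HIT | VC [23]
  [10] addr=0x9e blk=9 s=1: L1-HIT | VC [23]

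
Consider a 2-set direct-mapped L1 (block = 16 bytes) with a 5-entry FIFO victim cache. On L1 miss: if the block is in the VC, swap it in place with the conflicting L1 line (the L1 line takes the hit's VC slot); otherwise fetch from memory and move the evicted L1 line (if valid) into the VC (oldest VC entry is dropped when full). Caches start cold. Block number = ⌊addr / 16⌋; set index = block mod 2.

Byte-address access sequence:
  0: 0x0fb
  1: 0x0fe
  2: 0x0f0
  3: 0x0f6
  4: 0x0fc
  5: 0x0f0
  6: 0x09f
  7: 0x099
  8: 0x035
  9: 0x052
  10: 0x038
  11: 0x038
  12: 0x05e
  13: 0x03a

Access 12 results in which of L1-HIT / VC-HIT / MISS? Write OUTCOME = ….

0: 0xfb (blk 15, set 1) → MISS  vc=[]
1: 0xfe (blk 15, set 1) → L1-HIT  vc=[]
2: 0xf0 (blk 15, set 1) → L1-HIT  vc=[]
3: 0xf6 (blk 15, set 1) → L1-HIT  vc=[]
4: 0xfc (blk 15, set 1) → L1-HIT  vc=[]
5: 0xf0 (blk 15, set 1) → L1-HIT  vc=[]
6: 0x9f (blk 9, set 1) → MISS  vc=[15]
7: 0x99 (blk 9, set 1) → L1-HIT  vc=[15]
8: 0x35 (blk 3, set 1) → MISS  vc=[15, 9]
9: 0x52 (blk 5, set 1) → MISS  vc=[15, 9, 3]
10: 0x38 (blk 3, set 1) → VC-HIT  vc=[15, 9, 5]
11: 0x38 (blk 3, set 1) → L1-HIT  vc=[15, 9, 5]
12: 0x5e (blk 5, set 1) → VC-HIT  vc=[15, 9, 3]
13: 0x3a (blk 3, set 1) → VC-HIT  vc=[15, 9, 5]

OUTCOME = VC-HIT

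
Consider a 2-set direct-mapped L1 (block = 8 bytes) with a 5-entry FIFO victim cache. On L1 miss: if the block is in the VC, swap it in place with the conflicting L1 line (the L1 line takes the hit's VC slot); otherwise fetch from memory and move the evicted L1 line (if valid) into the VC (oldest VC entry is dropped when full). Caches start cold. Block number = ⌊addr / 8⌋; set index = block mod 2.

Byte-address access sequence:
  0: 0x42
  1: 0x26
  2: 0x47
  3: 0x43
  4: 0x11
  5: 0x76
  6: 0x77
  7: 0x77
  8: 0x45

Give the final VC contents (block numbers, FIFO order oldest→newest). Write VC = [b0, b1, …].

  [0] addr=0x42 blk=8 s=0: MISS | VC []
  [1] addr=0x26 blk=4 s=0: MISS | VC [8]
  [2] addr=0x47 blk=8 s=0: VC-HIT | VC [4]
  [3] addr=0x43 blk=8 s=0: L1-HIT | VC [4]
  [4] addr=0x11 blk=2 s=0: MISS | VC [4, 8]
  [5] addr=0x76 blk=14 s=0: MISS | VC [4, 8, 2]
  [6] addr=0x77 blk=14 s=0: L1-HIT | VC [4, 8, 2]
  [7] addr=0x77 blk=14 s=0: L1-HIT | VC [4, 8, 2]
  [8] addr=0x45 blk=8 s=0: VC-HIT | VC [4, 14, 2]

VC = [4, 14, 2]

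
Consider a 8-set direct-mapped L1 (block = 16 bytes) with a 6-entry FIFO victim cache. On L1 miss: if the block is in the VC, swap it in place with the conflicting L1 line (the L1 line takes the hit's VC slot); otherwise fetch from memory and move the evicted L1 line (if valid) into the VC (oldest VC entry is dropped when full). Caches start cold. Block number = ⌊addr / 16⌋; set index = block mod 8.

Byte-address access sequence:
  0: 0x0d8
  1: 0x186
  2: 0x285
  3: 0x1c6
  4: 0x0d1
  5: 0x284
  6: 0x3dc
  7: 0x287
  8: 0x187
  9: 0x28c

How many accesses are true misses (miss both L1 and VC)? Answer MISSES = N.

MISSES = 5

  [0] addr=0xd8 blk=13 s=5: MISS | VC []
  [1] addr=0x186 blk=24 s=0: MISS | VC []
  [2] addr=0x285 blk=40 s=0: MISS | VC [24]
  [3] addr=0x1c6 blk=28 s=4: MISS | VC [24]
  [4] addr=0xd1 blk=13 s=5: L1-HIT | VC [24]
  [5] addr=0x284 blk=40 s=0: L1-HIT | VC [24]
  [6] addr=0x3dc blk=61 s=5: MISS | VC [24, 13]
  [7] addr=0x287 blk=40 s=0: L1-HIT | VC [24, 13]
  [8] addr=0x187 blk=24 s=0: VC-HIT | VC [40, 13]
  [9] addr=0x28c blk=40 s=0: VC-HIT | VC [24, 13]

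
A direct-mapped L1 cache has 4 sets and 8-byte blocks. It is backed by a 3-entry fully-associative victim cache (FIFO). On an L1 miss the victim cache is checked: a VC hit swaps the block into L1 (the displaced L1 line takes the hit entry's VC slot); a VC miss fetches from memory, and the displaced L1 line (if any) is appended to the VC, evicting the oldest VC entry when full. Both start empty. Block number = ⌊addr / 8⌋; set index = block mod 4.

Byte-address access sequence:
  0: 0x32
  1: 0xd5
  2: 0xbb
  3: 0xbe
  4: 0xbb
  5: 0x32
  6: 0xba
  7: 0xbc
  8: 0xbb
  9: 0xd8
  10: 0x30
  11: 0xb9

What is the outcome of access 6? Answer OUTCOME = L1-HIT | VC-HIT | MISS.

OUTCOME = L1-HIT

#0 0x32→b6/s2 MISS; vc=[]
#1 0xd5→b26/s2 MISS; vc=[6]
#2 0xbb→b23/s3 MISS; vc=[6]
#3 0xbe→b23/s3 L1-HIT; vc=[6]
#4 0xbb→b23/s3 L1-HIT; vc=[6]
#5 0x32→b6/s2 VC-HIT; vc=[26]
#6 0xba→b23/s3 L1-HIT; vc=[26]
#7 0xbc→b23/s3 L1-HIT; vc=[26]
#8 0xbb→b23/s3 L1-HIT; vc=[26]
#9 0xd8→b27/s3 MISS; vc=[26,23]
#10 0x30→b6/s2 L1-HIT; vc=[26,23]
#11 0xb9→b23/s3 VC-HIT; vc=[26,27]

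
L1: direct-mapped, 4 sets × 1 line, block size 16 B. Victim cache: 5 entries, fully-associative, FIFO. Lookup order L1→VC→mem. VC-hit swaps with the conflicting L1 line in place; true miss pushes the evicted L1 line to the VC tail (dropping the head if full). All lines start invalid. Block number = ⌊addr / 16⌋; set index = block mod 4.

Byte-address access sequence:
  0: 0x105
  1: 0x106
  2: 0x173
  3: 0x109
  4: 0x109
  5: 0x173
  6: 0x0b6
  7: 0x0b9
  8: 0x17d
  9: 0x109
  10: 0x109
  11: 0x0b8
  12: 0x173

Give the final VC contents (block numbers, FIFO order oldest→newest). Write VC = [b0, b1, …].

VC = [11]

0: 0x105 (blk 16, set 0) → MISS  vc=[]
1: 0x106 (blk 16, set 0) → L1-HIT  vc=[]
2: 0x173 (blk 23, set 3) → MISS  vc=[]
3: 0x109 (blk 16, set 0) → L1-HIT  vc=[]
4: 0x109 (blk 16, set 0) → L1-HIT  vc=[]
5: 0x173 (blk 23, set 3) → L1-HIT  vc=[]
6: 0xb6 (blk 11, set 3) → MISS  vc=[23]
7: 0xb9 (blk 11, set 3) → L1-HIT  vc=[23]
8: 0x17d (blk 23, set 3) → VC-HIT  vc=[11]
9: 0x109 (blk 16, set 0) → L1-HIT  vc=[11]
10: 0x109 (blk 16, set 0) → L1-HIT  vc=[11]
11: 0xb8 (blk 11, set 3) → VC-HIT  vc=[23]
12: 0x173 (blk 23, set 3) → VC-HIT  vc=[11]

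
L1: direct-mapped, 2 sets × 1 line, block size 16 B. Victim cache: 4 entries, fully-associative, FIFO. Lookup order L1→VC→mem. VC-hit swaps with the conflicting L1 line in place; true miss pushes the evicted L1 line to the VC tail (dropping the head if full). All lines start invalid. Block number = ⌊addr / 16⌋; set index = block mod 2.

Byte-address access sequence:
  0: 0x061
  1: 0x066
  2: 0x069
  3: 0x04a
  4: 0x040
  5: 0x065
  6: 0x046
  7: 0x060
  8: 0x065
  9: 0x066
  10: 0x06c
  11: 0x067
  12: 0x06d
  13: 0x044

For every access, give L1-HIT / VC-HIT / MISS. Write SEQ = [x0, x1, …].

#0 0x61→b6/s0 MISS; vc=[]
#1 0x66→b6/s0 L1-HIT; vc=[]
#2 0x69→b6/s0 L1-HIT; vc=[]
#3 0x4a→b4/s0 MISS; vc=[6]
#4 0x40→b4/s0 L1-HIT; vc=[6]
#5 0x65→b6/s0 VC-HIT; vc=[4]
#6 0x46→b4/s0 VC-HIT; vc=[6]
#7 0x60→b6/s0 VC-HIT; vc=[4]
#8 0x65→b6/s0 L1-HIT; vc=[4]
#9 0x66→b6/s0 L1-HIT; vc=[4]
#10 0x6c→b6/s0 L1-HIT; vc=[4]
#11 0x67→b6/s0 L1-HIT; vc=[4]
#12 0x6d→b6/s0 L1-HIT; vc=[4]
#13 0x44→b4/s0 VC-HIT; vc=[6]

SEQ = [MISS, L1-HIT, L1-HIT, MISS, L1-HIT, VC-HIT, VC-HIT, VC-HIT, L1-HIT, L1-HIT, L1-HIT, L1-HIT, L1-HIT, VC-HIT]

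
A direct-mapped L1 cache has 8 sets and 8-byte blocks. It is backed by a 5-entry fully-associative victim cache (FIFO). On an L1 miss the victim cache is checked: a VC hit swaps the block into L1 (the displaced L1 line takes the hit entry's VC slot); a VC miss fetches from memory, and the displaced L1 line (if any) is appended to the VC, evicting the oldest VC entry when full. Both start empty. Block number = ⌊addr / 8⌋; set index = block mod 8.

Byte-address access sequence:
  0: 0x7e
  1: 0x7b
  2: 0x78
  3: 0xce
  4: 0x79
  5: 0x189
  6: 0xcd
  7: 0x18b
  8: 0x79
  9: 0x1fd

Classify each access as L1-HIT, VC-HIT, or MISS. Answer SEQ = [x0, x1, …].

#0 0x7e→b15/s7 MISS; vc=[]
#1 0x7b→b15/s7 L1-HIT; vc=[]
#2 0x78→b15/s7 L1-HIT; vc=[]
#3 0xce→b25/s1 MISS; vc=[]
#4 0x79→b15/s7 L1-HIT; vc=[]
#5 0x189→b49/s1 MISS; vc=[25]
#6 0xcd→b25/s1 VC-HIT; vc=[49]
#7 0x18b→b49/s1 VC-HIT; vc=[25]
#8 0x79→b15/s7 L1-HIT; vc=[25]
#9 0x1fd→b63/s7 MISS; vc=[25,15]

SEQ = [MISS, L1-HIT, L1-HIT, MISS, L1-HIT, MISS, VC-HIT, VC-HIT, L1-HIT, MISS]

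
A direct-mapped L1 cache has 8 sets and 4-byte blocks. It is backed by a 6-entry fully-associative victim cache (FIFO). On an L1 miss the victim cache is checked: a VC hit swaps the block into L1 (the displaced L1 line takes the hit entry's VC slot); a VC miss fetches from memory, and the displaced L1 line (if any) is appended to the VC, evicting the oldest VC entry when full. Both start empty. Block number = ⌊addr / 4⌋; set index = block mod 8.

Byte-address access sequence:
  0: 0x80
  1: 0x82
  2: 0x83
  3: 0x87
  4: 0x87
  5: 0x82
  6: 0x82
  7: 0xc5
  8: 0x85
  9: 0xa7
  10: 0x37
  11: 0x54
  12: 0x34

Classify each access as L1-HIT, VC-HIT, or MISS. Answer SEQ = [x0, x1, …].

#0 0x80→b32/s0 MISS; vc=[]
#1 0x82→b32/s0 L1-HIT; vc=[]
#2 0x83→b32/s0 L1-HIT; vc=[]
#3 0x87→b33/s1 MISS; vc=[]
#4 0x87→b33/s1 L1-HIT; vc=[]
#5 0x82→b32/s0 L1-HIT; vc=[]
#6 0x82→b32/s0 L1-HIT; vc=[]
#7 0xc5→b49/s1 MISS; vc=[33]
#8 0x85→b33/s1 VC-HIT; vc=[49]
#9 0xa7→b41/s1 MISS; vc=[49,33]
#10 0x37→b13/s5 MISS; vc=[49,33]
#11 0x54→b21/s5 MISS; vc=[49,33,13]
#12 0x34→b13/s5 VC-HIT; vc=[49,33,21]

SEQ = [MISS, L1-HIT, L1-HIT, MISS, L1-HIT, L1-HIT, L1-HIT, MISS, VC-HIT, MISS, MISS, MISS, VC-HIT]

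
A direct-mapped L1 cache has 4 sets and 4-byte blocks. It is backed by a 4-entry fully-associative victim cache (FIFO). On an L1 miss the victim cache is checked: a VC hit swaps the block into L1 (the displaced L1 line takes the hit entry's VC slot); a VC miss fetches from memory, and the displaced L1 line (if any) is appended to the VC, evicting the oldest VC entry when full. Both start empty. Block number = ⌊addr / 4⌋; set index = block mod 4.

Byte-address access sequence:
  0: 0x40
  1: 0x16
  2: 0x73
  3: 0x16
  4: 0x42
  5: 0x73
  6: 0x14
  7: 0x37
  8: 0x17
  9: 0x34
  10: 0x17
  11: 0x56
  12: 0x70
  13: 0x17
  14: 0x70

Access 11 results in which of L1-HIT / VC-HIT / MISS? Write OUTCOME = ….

OUTCOME = MISS

0: 0x40 (blk 16, set 0) → MISS  vc=[]
1: 0x16 (blk 5, set 1) → MISS  vc=[]
2: 0x73 (blk 28, set 0) → MISS  vc=[16]
3: 0x16 (blk 5, set 1) → L1-HIT  vc=[16]
4: 0x42 (blk 16, set 0) → VC-HIT  vc=[28]
5: 0x73 (blk 28, set 0) → VC-HIT  vc=[16]
6: 0x14 (blk 5, set 1) → L1-HIT  vc=[16]
7: 0x37 (blk 13, set 1) → MISS  vc=[16, 5]
8: 0x17 (blk 5, set 1) → VC-HIT  vc=[16, 13]
9: 0x34 (blk 13, set 1) → VC-HIT  vc=[16, 5]
10: 0x17 (blk 5, set 1) → VC-HIT  vc=[16, 13]
11: 0x56 (blk 21, set 1) → MISS  vc=[16, 13, 5]
12: 0x70 (blk 28, set 0) → L1-HIT  vc=[16, 13, 5]
13: 0x17 (blk 5, set 1) → VC-HIT  vc=[16, 13, 21]
14: 0x70 (blk 28, set 0) → L1-HIT  vc=[16, 13, 21]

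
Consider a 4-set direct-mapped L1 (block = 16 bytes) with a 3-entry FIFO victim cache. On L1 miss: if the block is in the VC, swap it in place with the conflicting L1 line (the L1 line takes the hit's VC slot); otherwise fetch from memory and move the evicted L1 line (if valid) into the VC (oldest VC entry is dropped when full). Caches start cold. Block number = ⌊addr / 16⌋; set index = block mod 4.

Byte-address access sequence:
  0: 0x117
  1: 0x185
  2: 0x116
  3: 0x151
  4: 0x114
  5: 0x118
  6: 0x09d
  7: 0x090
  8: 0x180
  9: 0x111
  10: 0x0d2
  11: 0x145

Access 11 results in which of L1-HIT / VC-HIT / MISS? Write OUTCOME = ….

0: 0x117 (blk 17, set 1) → MISS  vc=[]
1: 0x185 (blk 24, set 0) → MISS  vc=[]
2: 0x116 (blk 17, set 1) → L1-HIT  vc=[]
3: 0x151 (blk 21, set 1) → MISS  vc=[17]
4: 0x114 (blk 17, set 1) → VC-HIT  vc=[21]
5: 0x118 (blk 17, set 1) → L1-HIT  vc=[21]
6: 0x9d (blk 9, set 1) → MISS  vc=[21, 17]
7: 0x90 (blk 9, set 1) → L1-HIT  vc=[21, 17]
8: 0x180 (blk 24, set 0) → L1-HIT  vc=[21, 17]
9: 0x111 (blk 17, set 1) → VC-HIT  vc=[21, 9]
10: 0xd2 (blk 13, set 1) → MISS  vc=[21, 9, 17]
11: 0x145 (blk 20, set 0) → MISS  vc=[9, 17, 24]

OUTCOME = MISS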